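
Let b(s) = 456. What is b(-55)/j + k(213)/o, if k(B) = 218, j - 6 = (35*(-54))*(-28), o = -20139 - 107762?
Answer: 7797498/1128214721 ≈ 0.0069114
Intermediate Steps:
o = -127901
j = 52926 (j = 6 + (35*(-54))*(-28) = 6 - 1890*(-28) = 6 + 52920 = 52926)
b(-55)/j + k(213)/o = 456/52926 + 218/(-127901) = 456*(1/52926) + 218*(-1/127901) = 76/8821 - 218/127901 = 7797498/1128214721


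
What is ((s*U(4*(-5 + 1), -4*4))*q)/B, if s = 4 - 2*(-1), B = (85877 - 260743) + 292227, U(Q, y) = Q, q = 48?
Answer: -4608/117361 ≈ -0.039263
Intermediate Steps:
B = 117361 (B = -174866 + 292227 = 117361)
s = 6 (s = 4 + 2 = 6)
((s*U(4*(-5 + 1), -4*4))*q)/B = ((6*(4*(-5 + 1)))*48)/117361 = ((6*(4*(-4)))*48)*(1/117361) = ((6*(-16))*48)*(1/117361) = -96*48*(1/117361) = -4608*1/117361 = -4608/117361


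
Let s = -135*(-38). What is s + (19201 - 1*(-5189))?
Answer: 29520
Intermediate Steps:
s = 5130
s + (19201 - 1*(-5189)) = 5130 + (19201 - 1*(-5189)) = 5130 + (19201 + 5189) = 5130 + 24390 = 29520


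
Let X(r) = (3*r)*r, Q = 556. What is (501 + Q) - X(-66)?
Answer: -12011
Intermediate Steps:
X(r) = 3*r²
(501 + Q) - X(-66) = (501 + 556) - 3*(-66)² = 1057 - 3*4356 = 1057 - 1*13068 = 1057 - 13068 = -12011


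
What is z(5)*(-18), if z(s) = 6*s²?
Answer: -2700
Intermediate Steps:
z(5)*(-18) = (6*5²)*(-18) = (6*25)*(-18) = 150*(-18) = -2700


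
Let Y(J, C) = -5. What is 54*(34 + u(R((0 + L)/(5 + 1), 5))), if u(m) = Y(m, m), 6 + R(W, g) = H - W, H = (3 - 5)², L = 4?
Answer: 1566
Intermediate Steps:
H = 4 (H = (-2)² = 4)
R(W, g) = -2 - W (R(W, g) = -6 + (4 - W) = -2 - W)
u(m) = -5
54*(34 + u(R((0 + L)/(5 + 1), 5))) = 54*(34 - 5) = 54*29 = 1566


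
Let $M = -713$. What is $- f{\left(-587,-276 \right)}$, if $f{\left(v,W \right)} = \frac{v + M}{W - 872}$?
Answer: $- \frac{325}{287} \approx -1.1324$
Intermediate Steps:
$f{\left(v,W \right)} = \frac{-713 + v}{-872 + W}$ ($f{\left(v,W \right)} = \frac{v - 713}{W - 872} = \frac{-713 + v}{-872 + W}$)
$- f{\left(-587,-276 \right)} = - \frac{-713 - 587}{-872 - 276} = - \frac{-1300}{-1148} = - \frac{\left(-1\right) \left(-1300\right)}{1148} = \left(-1\right) \frac{325}{287} = - \frac{325}{287}$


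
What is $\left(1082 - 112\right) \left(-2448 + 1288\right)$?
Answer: $-1125200$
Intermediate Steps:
$\left(1082 - 112\right) \left(-2448 + 1288\right) = 970 \left(-1160\right) = -1125200$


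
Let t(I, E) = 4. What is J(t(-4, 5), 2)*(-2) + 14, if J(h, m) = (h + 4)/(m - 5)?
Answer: 58/3 ≈ 19.333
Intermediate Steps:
J(h, m) = (4 + h)/(-5 + m)
J(t(-4, 5), 2)*(-2) + 14 = ((4 + 4)/(-5 + 2))*(-2) + 14 = (8/(-3))*(-2) + 14 = -⅓*8*(-2) + 14 = -8/3*(-2) + 14 = 16/3 + 14 = 58/3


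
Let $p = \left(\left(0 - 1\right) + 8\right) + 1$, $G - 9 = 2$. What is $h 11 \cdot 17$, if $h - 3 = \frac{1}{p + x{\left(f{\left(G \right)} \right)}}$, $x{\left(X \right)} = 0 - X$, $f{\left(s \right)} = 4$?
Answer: $\frac{2431}{4} \approx 607.75$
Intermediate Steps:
$G = 11$ ($G = 9 + 2 = 11$)
$x{\left(X \right)} = - X$
$p = 8$ ($p = \left(-1 + 8\right) + 1 = 7 + 1 = 8$)
$h = \frac{13}{4}$ ($h = 3 + \frac{1}{8 - 4} = 3 + \frac{1}{4} = \frac{13}{4} \approx 3.25$)
$h 11 \cdot 17 = \frac{13}{4} \cdot 11 \cdot 17 = \frac{143}{4} \cdot 17 = \frac{2431}{4}$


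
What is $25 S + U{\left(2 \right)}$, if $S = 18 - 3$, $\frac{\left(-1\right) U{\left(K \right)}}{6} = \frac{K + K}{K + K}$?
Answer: $369$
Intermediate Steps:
$U{\left(K \right)} = -6$ ($U{\left(K \right)} = - 6 \frac{K + K}{K + K} = - 6 \frac{2 K}{2 K} = - 6 \cdot 2 K \frac{1}{2 K} = \left(-6\right) 1 = -6$)
$S = 15$ ($S = 18 - 3 = 15$)
$25 S + U{\left(2 \right)} = 25 \cdot 15 - 6 = 375 - 6 = 369$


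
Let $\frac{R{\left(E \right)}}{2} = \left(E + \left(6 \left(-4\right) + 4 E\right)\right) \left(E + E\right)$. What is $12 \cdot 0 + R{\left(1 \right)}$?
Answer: $-76$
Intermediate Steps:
$R{\left(E \right)} = 4 E \left(-24 + 5 E\right)$ ($R{\left(E \right)} = 2 \left(E + \left(6 \left(-4\right) + 4 E\right)\right) \left(E + E\right) = 2 \left(E + \left(-24 + 4 E\right)\right) 2 E = 2 \left(-24 + 5 E\right) 2 E = 2 \cdot 2 E \left(-24 + 5 E\right) = 4 E \left(-24 + 5 E\right)$)
$12 \cdot 0 + R{\left(1 \right)} = 12 \cdot 0 + 4 \cdot 1 \left(-24 + 5 \cdot 1\right) = 0 + 4 \cdot 1 \left(-24 + 5\right) = 0 + 4 \cdot 1 \left(-19\right) = 0 - 76 = -76$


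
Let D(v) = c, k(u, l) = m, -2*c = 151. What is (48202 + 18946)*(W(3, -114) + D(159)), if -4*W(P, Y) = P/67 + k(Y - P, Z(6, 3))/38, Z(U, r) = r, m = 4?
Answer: -6456901319/1273 ≈ -5.0722e+6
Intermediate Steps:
c = -151/2 (c = -½*151 = -151/2 ≈ -75.500)
k(u, l) = 4
D(v) = -151/2
W(P, Y) = -1/38 - P/268 (W(P, Y) = -(P/67 + 4/38)/4 = -(P*(1/67) + 4*(1/38))/4 = -(P/67 + 2/19)/4 = -(2/19 + P/67)/4 = -1/38 - P/268)
(48202 + 18946)*(W(3, -114) + D(159)) = (48202 + 18946)*((-1/38 - 1/268*3) - 151/2) = 67148*((-1/38 - 3/268) - 151/2) = 67148*(-191/5092 - 151/2) = 67148*(-384637/5092) = -6456901319/1273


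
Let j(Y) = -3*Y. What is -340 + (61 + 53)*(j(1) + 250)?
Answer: 27818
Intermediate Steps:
-340 + (61 + 53)*(j(1) + 250) = -340 + (61 + 53)*(-3*1 + 250) = -340 + 114*(-3 + 250) = -340 + 114*247 = -340 + 28158 = 27818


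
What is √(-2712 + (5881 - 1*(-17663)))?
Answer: 4*√1302 ≈ 144.33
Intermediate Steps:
√(-2712 + (5881 - 1*(-17663))) = √(-2712 + (5881 + 17663)) = √(-2712 + 23544) = √20832 = 4*√1302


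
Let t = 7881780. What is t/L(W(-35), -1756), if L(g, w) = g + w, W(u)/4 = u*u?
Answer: 656815/262 ≈ 2506.9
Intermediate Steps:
W(u) = 4*u**2 (W(u) = 4*(u*u) = 4*u**2)
t/L(W(-35), -1756) = 7881780/(4*(-35)**2 - 1756) = 7881780/(4*1225 - 1756) = 7881780/(4900 - 1756) = 7881780/3144 = 7881780*(1/3144) = 656815/262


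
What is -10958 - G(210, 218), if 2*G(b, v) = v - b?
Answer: -10962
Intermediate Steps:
G(b, v) = v/2 - b/2 (G(b, v) = (v - b)/2 = v/2 - b/2)
-10958 - G(210, 218) = -10958 - ((½)*218 - ½*210) = -10958 - (109 - 105) = -10958 - 1*4 = -10958 - 4 = -10962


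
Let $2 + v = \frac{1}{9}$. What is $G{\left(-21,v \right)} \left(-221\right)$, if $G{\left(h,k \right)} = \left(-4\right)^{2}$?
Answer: $-3536$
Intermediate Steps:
$v = - \frac{17}{9}$ ($v = -2 + \frac{1}{9} = - \frac{17}{9} \approx -1.8889$)
$G{\left(h,k \right)} = 16$
$G{\left(-21,v \right)} \left(-221\right) = 16 \left(-221\right) = -3536$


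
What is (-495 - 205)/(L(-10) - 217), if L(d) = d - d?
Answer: 100/31 ≈ 3.2258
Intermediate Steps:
L(d) = 0
(-495 - 205)/(L(-10) - 217) = (-495 - 205)/(0 - 217) = -700/(-217) = -700*(-1/217) = 100/31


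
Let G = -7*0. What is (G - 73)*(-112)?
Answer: 8176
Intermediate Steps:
G = 0
(G - 73)*(-112) = (0 - 73)*(-112) = -73*(-112) = 8176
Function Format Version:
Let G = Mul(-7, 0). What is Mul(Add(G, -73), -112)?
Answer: 8176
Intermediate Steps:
G = 0
Mul(Add(G, -73), -112) = Mul(Add(0, -73), -112) = Mul(-73, -112) = 8176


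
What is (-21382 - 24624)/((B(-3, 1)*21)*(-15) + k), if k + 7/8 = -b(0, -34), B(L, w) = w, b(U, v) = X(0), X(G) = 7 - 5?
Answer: 368048/2543 ≈ 144.73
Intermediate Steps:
X(G) = 2
b(U, v) = 2
k = -23/8 (k = -7/8 - 1*2 = -7/8 - 2 = -23/8 ≈ -2.8750)
(-21382 - 24624)/((B(-3, 1)*21)*(-15) + k) = (-21382 - 24624)/((1*21)*(-15) - 23/8) = -46006/(21*(-15) - 23/8) = -46006/(-315 - 23/8) = -46006/(-2543/8) = -46006*(-8/2543) = 368048/2543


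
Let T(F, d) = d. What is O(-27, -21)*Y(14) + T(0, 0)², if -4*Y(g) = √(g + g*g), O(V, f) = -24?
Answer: 6*√210 ≈ 86.948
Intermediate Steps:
Y(g) = -√(g + g²)/4 (Y(g) = -√(g + g*g)/4 = -√(g + g²)/4)
O(-27, -21)*Y(14) + T(0, 0)² = -(-6)*√(14*(1 + 14)) + 0² = -(-6)*√(14*15) + 0 = -(-6)*√210 + 0 = 6*√210 + 0 = 6*√210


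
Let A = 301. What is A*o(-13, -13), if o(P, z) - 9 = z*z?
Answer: 53578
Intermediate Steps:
o(P, z) = 9 + z**2 (o(P, z) = 9 + z*z = 9 + z**2)
A*o(-13, -13) = 301*(9 + (-13)**2) = 301*(9 + 169) = 301*178 = 53578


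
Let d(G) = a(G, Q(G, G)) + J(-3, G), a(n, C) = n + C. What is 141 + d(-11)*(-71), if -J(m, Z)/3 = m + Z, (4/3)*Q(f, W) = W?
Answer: -5897/4 ≈ -1474.3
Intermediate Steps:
Q(f, W) = 3*W/4
a(n, C) = C + n
J(m, Z) = -3*Z - 3*m (J(m, Z) = -3*(m + Z) = -3*(Z + m) = -3*Z - 3*m)
d(G) = 9 - 5*G/4 (d(G) = (3*G/4 + G) + (-3*G - 3*(-3)) = 7*G/4 + (-3*G + 9) = 7*G/4 + (9 - 3*G) = 9 - 5*G/4)
141 + d(-11)*(-71) = 141 + (9 - 5/4*(-11))*(-71) = 141 + (9 + 55/4)*(-71) = 141 + (91/4)*(-71) = 141 - 6461/4 = -5897/4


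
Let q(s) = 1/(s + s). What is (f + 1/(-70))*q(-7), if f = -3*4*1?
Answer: 841/980 ≈ 0.85816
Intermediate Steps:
q(s) = 1/(2*s)
f = -12 (f = -12*1 = -12)
(f + 1/(-70))*q(-7) = (-12 + 1/(-70))*((½)/(-7)) = (-12 - 1/70)*((½)*(-⅐)) = -841/70*(-1/14) = 841/980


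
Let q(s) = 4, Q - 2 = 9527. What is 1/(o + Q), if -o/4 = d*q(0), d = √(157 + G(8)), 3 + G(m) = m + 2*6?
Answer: 9529/90757297 + 16*√174/90757297 ≈ 0.00010732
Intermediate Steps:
Q = 9529 (Q = 2 + 9527 = 9529)
G(m) = 9 + m (G(m) = -3 + (m + 2*6) = -3 + (m + 12) = -3 + (12 + m) = 9 + m)
d = √174 (d = √(157 + (9 + 8)) = √(157 + 17) = √174 ≈ 13.191)
o = -16*√174 (o = -4*√174*4 = -16*√174 ≈ -211.05)
1/(o + Q) = 1/(-16*√174 + 9529) = 1/(9529 - 16*√174)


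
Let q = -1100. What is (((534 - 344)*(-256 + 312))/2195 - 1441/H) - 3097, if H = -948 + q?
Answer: -2779435241/899072 ≈ -3091.4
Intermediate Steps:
H = -2048 (H = -948 - 1100 = -2048)
(((534 - 344)*(-256 + 312))/2195 - 1441/H) - 3097 = (((534 - 344)*(-256 + 312))/2195 - 1441/(-2048)) - 3097 = ((190*56)*(1/2195) - 1441*(-1/2048)) - 3097 = (10640*(1/2195) + 1441/2048) - 3097 = (2128/439 + 1441/2048) - 3097 = 4990743/899072 - 3097 = -2779435241/899072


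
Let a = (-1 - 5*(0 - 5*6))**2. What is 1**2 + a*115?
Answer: 2553116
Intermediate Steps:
a = 22201 (a = (-1 - 5*(0 - 30))**2 = (-1 - 5*(-30))**2 = (-1 + 150)**2 = 149**2 = 22201)
1**2 + a*115 = 1**2 + 22201*115 = 1 + 2553115 = 2553116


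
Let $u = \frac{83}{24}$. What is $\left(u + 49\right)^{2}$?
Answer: $\frac{1585081}{576} \approx 2751.9$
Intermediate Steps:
$u = \frac{83}{24}$ ($u = 83 \cdot \frac{1}{24} = \frac{83}{24} \approx 3.4583$)
$\left(u + 49\right)^{2} = \left(\frac{83}{24} + 49\right)^{2} = \left(\frac{1259}{24}\right)^{2} = \frac{1585081}{576}$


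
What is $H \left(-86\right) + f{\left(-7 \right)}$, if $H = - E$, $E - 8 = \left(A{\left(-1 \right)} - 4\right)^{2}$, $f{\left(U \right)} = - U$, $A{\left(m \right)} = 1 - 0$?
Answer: $1469$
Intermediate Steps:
$A{\left(m \right)} = 1$ ($A{\left(m \right)} = 1 + 0 = 1$)
$E = 17$ ($E = 8 + \left(1 - 4\right)^{2} = 8 + \left(-3\right)^{2} = 8 + 9 = 17$)
$H = -17$ ($H = \left(-1\right) 17 = -17$)
$H \left(-86\right) + f{\left(-7 \right)} = \left(-17\right) \left(-86\right) - -7 = 1462 + 7 = 1469$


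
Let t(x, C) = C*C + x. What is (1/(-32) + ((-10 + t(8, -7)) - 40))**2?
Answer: 49729/1024 ≈ 48.563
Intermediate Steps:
t(x, C) = x + C**2 (t(x, C) = C**2 + x = x + C**2)
(1/(-32) + ((-10 + t(8, -7)) - 40))**2 = (1/(-32) + ((-10 + (8 + (-7)**2)) - 40))**2 = (1*(-1/32) + ((-10 + (8 + 49)) - 40))**2 = (-1/32 + ((-10 + 57) - 40))**2 = (-1/32 + (47 - 40))**2 = (-1/32 + 7)**2 = (223/32)**2 = 49729/1024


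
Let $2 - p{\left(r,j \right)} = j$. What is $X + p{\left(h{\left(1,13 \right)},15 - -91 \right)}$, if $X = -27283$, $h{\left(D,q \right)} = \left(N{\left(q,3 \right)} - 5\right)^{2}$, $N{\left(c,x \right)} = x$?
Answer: $-27387$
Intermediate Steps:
$h{\left(D,q \right)} = 4$ ($h{\left(D,q \right)} = \left(3 - 5\right)^{2} = \left(-2\right)^{2} = 4$)
$p{\left(r,j \right)} = 2 - j$
$X + p{\left(h{\left(1,13 \right)},15 - -91 \right)} = -27283 - \left(13 + 91\right) = -27283 + \left(2 - \left(15 + 91\right)\right) = -27283 + \left(2 - 106\right) = -27283 - 104 = -27387$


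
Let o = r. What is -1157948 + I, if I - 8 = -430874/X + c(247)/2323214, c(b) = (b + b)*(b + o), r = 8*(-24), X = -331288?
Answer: -222802722936268521/192413229908 ≈ -1.1579e+6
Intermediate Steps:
r = -192
o = -192
c(b) = 2*b*(-192 + b) (c(b) = (b + b)*(b - 192) = (2*b)*(-192 + b) = 2*b*(-192 + b))
I = 1791809240263/192413229908 (I = 8 + (-430874/(-331288) + (2*247*(-192 + 247))/2323214) = 8 + (-430874*(-1/331288) + (2*247*55)*(1/2323214)) = 8 + (215437/165644 + 27170*(1/2323214)) = 8 + (215437/165644 + 13585/1161607) = 8 + 252503400999/192413229908 = 1791809240263/192413229908 ≈ 9.3123)
-1157948 + I = -1157948 + 1791809240263/192413229908 = -222802722936268521/192413229908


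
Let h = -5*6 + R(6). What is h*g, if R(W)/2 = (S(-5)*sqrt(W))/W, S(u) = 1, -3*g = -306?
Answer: -3060 + 34*sqrt(6) ≈ -2976.7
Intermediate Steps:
g = 102 (g = -1/3*(-306) = 102)
R(W) = 2/sqrt(W) (R(W) = 2*((1*sqrt(W))/W) = 2*(sqrt(W)/W) = 2/sqrt(W))
h = -30 + sqrt(6)/3 (h = -5*6 + 2/sqrt(6) = -30 + 2*(sqrt(6)/6) = -30 + sqrt(6)/3 ≈ -29.184)
h*g = (-30 + sqrt(6)/3)*102 = -3060 + 34*sqrt(6)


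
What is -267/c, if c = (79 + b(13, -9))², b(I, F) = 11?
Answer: -89/2700 ≈ -0.032963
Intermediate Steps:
c = 8100 (c = (79 + 11)² = 90² = 8100)
-267/c = -267/8100 = -267*1/8100 = -89/2700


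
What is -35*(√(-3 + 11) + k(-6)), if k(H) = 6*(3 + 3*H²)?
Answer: -23310 - 70*√2 ≈ -23409.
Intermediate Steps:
k(H) = 18 + 18*H²
-35*(√(-3 + 11) + k(-6)) = -35*(√(-3 + 11) + (18 + 18*(-6)²)) = -35*(√8 + (18 + 18*36)) = -35*(2*√2 + (18 + 648)) = -35*(2*√2 + 666) = -35*(666 + 2*√2) = -23310 - 70*√2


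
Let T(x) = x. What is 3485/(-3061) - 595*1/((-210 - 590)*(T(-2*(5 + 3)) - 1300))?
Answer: -104880837/92074880 ≈ -1.1391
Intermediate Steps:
3485/(-3061) - 595*1/((-210 - 590)*(T(-2*(5 + 3)) - 1300)) = 3485/(-3061) - 595*1/((-210 - 590)*(-2*(5 + 3) - 1300)) = 3485*(-1/3061) - 595*(-1/(800*(-2*8 - 1300))) = -3485/3061 - 595*(-1/(800*(-16 - 1300))) = -3485/3061 - 595/((-1316*(-800))) = -3485/3061 - 595/1052800 = -3485/3061 - 595*1/1052800 = -3485/3061 - 17/30080 = -104880837/92074880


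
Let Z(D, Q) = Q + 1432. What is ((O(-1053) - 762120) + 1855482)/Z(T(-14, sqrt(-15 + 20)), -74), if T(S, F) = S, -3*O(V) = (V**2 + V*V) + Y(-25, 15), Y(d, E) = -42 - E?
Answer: 354175/1358 ≈ 260.81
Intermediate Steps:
O(V) = 19 - 2*V**2/3 (O(V) = -((V**2 + V*V) + (-42 - 1*15))/3 = -((V**2 + V**2) + (-42 - 15))/3 = -(2*V**2 - 57)/3 = -(-57 + 2*V**2)/3 = 19 - 2*V**2/3)
Z(D, Q) = 1432 + Q
((O(-1053) - 762120) + 1855482)/Z(T(-14, sqrt(-15 + 20)), -74) = (((19 - 2/3*(-1053)**2) - 762120) + 1855482)/(1432 - 74) = (((19 - 2/3*1108809) - 762120) + 1855482)/1358 = (((19 - 739206) - 762120) + 1855482)*(1/1358) = ((-739187 - 762120) + 1855482)*(1/1358) = (-1501307 + 1855482)*(1/1358) = 354175*(1/1358) = 354175/1358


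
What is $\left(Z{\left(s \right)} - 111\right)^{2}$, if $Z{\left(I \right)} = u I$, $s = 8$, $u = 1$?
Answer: $10609$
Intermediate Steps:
$Z{\left(I \right)} = I$ ($Z{\left(I \right)} = 1 I = I$)
$\left(Z{\left(s \right)} - 111\right)^{2} = \left(8 - 111\right)^{2} = \left(-103\right)^{2} = 10609$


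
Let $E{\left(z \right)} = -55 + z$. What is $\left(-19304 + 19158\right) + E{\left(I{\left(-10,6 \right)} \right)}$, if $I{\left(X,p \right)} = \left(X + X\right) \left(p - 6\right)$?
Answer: $-201$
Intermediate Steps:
$I{\left(X,p \right)} = 2 X \left(-6 + p\right)$
$\left(-19304 + 19158\right) + E{\left(I{\left(-10,6 \right)} \right)} = \left(-19304 + 19158\right) - \left(55 + 20 \left(-6 + 6\right)\right) = -146 - \left(55 + 20 \cdot 0\right) = -146 + \left(-55 + 0\right) = -146 - 55 = -201$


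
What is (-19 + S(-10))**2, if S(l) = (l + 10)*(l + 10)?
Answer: 361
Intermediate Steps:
S(l) = (10 + l)**2 (S(l) = (10 + l)*(10 + l) = (10 + l)**2)
(-19 + S(-10))**2 = (-19 + (10 - 10)**2)**2 = (-19 + 0**2)**2 = (-19 + 0)**2 = (-19)**2 = 361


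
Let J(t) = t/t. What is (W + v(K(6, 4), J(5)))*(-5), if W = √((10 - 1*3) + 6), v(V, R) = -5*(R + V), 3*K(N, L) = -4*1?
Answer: -25/3 - 5*√13 ≈ -26.361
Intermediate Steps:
K(N, L) = -4/3 (K(N, L) = (-4*1)/3 = (⅓)*(-4) = -4/3)
J(t) = 1
v(V, R) = -5*R - 5*V
W = √13 (W = √((10 - 3) + 6) = √(7 + 6) = √13 ≈ 3.6056)
(W + v(K(6, 4), J(5)))*(-5) = (√13 + (-5*1 - 5*(-4/3)))*(-5) = (√13 + (-5 + 20/3))*(-5) = (√13 + 5/3)*(-5) = (5/3 + √13)*(-5) = -25/3 - 5*√13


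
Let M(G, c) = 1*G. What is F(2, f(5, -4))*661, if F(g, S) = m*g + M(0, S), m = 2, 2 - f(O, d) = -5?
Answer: 2644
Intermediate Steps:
M(G, c) = G
f(O, d) = 7 (f(O, d) = 2 - 1*(-5) = 2 + 5 = 7)
F(g, S) = 2*g (F(g, S) = 2*g + 0 = 2*g)
F(2, f(5, -4))*661 = (2*2)*661 = 4*661 = 2644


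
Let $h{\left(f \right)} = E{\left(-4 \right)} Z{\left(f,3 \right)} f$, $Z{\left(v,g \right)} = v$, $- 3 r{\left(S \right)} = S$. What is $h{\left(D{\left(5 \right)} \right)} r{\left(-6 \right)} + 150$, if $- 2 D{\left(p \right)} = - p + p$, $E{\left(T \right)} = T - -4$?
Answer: $150$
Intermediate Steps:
$E{\left(T \right)} = 4 + T$ ($E{\left(T \right)} = T + 4 = 4 + T$)
$r{\left(S \right)} = - \frac{S}{3}$
$D{\left(p \right)} = 0$ ($D{\left(p \right)} = - \frac{- p + p}{2} = \left(- \frac{1}{2}\right) 0 = 0$)
$h{\left(f \right)} = 0$ ($h{\left(f \right)} = \left(4 - 4\right) f f = 0 f f = 0 f = 0$)
$h{\left(D{\left(5 \right)} \right)} r{\left(-6 \right)} + 150 = 0 \left(\left(- \frac{1}{3}\right) \left(-6\right)\right) + 150 = 0 \cdot 2 + 150 = 0 + 150 = 150$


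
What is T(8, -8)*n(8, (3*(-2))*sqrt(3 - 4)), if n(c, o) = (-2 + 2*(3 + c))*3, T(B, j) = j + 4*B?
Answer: 1440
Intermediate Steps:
n(c, o) = 12 + 6*c (n(c, o) = (-2 + (6 + 2*c))*3 = (4 + 2*c)*3 = 12 + 6*c)
T(8, -8)*n(8, (3*(-2))*sqrt(3 - 4)) = (-8 + 4*8)*(12 + 6*8) = (-8 + 32)*(12 + 48) = 24*60 = 1440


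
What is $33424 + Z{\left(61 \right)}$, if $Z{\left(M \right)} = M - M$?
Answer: $33424$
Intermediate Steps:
$Z{\left(M \right)} = 0$
$33424 + Z{\left(61 \right)} = 33424 + 0 = 33424$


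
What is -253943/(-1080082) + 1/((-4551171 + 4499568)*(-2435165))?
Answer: 31910939429098867/135725069323798590 ≈ 0.23511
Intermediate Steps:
-253943/(-1080082) + 1/((-4551171 + 4499568)*(-2435165)) = -253943*(-1/1080082) - 1/2435165/(-51603) = 253943/1080082 - 1/51603*(-1/2435165) = 253943/1080082 + 1/125661819495 = 31910939429098867/135725069323798590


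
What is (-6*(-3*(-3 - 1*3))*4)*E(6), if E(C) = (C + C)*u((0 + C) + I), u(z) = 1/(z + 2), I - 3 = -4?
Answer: -5184/7 ≈ -740.57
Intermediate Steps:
I = -1 (I = 3 - 4 = -1)
u(z) = 1/(2 + z)
E(C) = 2*C/(1 + C) (E(C) = (C + C)/(2 + ((0 + C) - 1)) = (2*C)/(2 + (C - 1)) = (2*C)/(2 + (-1 + C)) = (2*C)/(1 + C) = 2*C/(1 + C))
(-6*(-3*(-3 - 1*3))*4)*E(6) = (-6*(-3*(-3 - 1*3))*4)*(2*6/(1 + 6)) = (-6*(-3*(-3 - 3))*4)*(2*6/7) = (-6*(-3*(-6))*4)*(2*6*(⅐)) = -108*4*(12/7) = -6*72*(12/7) = -432*12/7 = -5184/7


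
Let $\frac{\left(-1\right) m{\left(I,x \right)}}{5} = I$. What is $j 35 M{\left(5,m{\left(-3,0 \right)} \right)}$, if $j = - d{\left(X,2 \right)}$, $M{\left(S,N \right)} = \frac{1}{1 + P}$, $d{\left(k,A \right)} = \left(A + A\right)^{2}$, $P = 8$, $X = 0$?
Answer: $- \frac{560}{9} \approx -62.222$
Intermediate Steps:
$d{\left(k,A \right)} = 4 A^{2}$ ($d{\left(k,A \right)} = \left(2 A\right)^{2} = 4 A^{2}$)
$m{\left(I,x \right)} = - 5 I$
$M{\left(S,N \right)} = \frac{1}{9}$ ($M{\left(S,N \right)} = \frac{1}{1 + 8} = \frac{1}{9}$)
$j = -16$ ($j = - 4 \cdot 2^{2} = - 4 \cdot 4 = \left(-1\right) 16 = -16$)
$j 35 M{\left(5,m{\left(-3,0 \right)} \right)} = \left(-16\right) 35 \cdot \frac{1}{9} = \left(-560\right) \frac{1}{9} = - \frac{560}{9}$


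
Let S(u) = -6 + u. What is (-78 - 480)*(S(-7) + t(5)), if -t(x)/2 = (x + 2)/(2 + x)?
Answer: 8370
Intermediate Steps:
t(x) = -2 (t(x) = -2*(x + 2)/(2 + x) = -2*(2 + x)/(2 + x) = -2*1 = -2)
(-78 - 480)*(S(-7) + t(5)) = (-78 - 480)*((-6 - 7) - 2) = -558*(-13 - 2) = -558*(-15) = 8370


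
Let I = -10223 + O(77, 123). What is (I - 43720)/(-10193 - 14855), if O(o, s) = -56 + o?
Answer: 26961/12524 ≈ 2.1527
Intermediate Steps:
I = -10202 (I = -10223 + (-56 + 77) = -10223 + 21 = -10202)
(I - 43720)/(-10193 - 14855) = (-10202 - 43720)/(-10193 - 14855) = -53922/(-25048) = -53922*(-1/25048) = 26961/12524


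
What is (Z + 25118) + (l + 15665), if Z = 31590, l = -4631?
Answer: 67742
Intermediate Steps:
(Z + 25118) + (l + 15665) = (31590 + 25118) + (-4631 + 15665) = 56708 + 11034 = 67742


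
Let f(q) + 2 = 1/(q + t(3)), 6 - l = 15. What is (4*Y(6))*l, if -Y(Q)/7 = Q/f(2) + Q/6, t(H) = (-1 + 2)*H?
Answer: -588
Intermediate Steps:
l = -9 (l = 6 - 1*15 = 6 - 15 = -9)
t(H) = H (t(H) = 1*H = H)
f(q) = -2 + 1/(3 + q) (f(q) = -2 + 1/(q + 3) = -2 + 1/(3 + q))
Y(Q) = 49*Q/18 (Y(Q) = -7*(Q/(((-5 - 2*2)/(3 + 2))) + Q/6) = -7*(Q/(((-5 - 4)/5)) + Q*(1/6)) = -7*(Q/(((1/5)*(-9))) + Q/6) = -7*(Q/(-9/5) + Q/6) = -7*(Q*(-5/9) + Q/6) = -7*(-5*Q/9 + Q/6) = -(-49)*Q/18 = 49*Q/18)
(4*Y(6))*l = (4*((49/18)*6))*(-9) = (4*(49/3))*(-9) = (196/3)*(-9) = -588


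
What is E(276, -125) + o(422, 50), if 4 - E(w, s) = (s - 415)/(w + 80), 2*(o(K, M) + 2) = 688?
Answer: 30929/89 ≈ 347.52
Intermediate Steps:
o(K, M) = 342 (o(K, M) = -2 + (½)*688 = -2 + 344 = 342)
E(w, s) = 4 - (-415 + s)/(80 + w) (E(w, s) = 4 - (s - 415)/(w + 80) = 4 - (-415 + s)/(80 + w))
E(276, -125) + o(422, 50) = (735 - 1*(-125) + 4*276)/(80 + 276) + 342 = (735 + 125 + 1104)/356 + 342 = (1/356)*1964 + 342 = 491/89 + 342 = 30929/89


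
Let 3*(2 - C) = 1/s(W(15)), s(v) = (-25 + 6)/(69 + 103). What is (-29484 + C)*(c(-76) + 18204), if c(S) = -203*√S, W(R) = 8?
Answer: -10196072536/19 + 682202612*I*√19/57 ≈ -5.3664e+8 + 5.2169e+7*I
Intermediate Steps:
s(v) = -19/172
C = 286/57 (C = 2 - 1/(3*(-19/172)) = 2 - ⅓*(-172/19) = 2 + 172/57 = 286/57 ≈ 5.0175)
(-29484 + C)*(c(-76) + 18204) = (-29484 + 286/57)*(-406*I*√19 + 18204) = -1680302*(-406*I*√19 + 18204)/57 = -1680302*(18204 - 406*I*√19)/57 = -10196072536/19 + 682202612*I*√19/57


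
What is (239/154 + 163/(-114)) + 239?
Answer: 1049507/4389 ≈ 239.12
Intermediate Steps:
(239/154 + 163/(-114)) + 239 = (239*(1/154) + 163*(-1/114)) + 239 = (239/154 - 163/114) + 239 = 536/4389 + 239 = 1049507/4389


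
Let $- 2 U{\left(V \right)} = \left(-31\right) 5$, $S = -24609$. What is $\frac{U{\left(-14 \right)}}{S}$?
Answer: $- \frac{155}{49218} \approx -0.0031493$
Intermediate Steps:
$U{\left(V \right)} = \frac{155}{2}$ ($U{\left(V \right)} = - \frac{\left(-31\right) 5}{2} = \left(- \frac{1}{2}\right) \left(-155\right) = \frac{155}{2}$)
$\frac{U{\left(-14 \right)}}{S} = \frac{155}{2 \left(-24609\right)} = \frac{155}{2} \left(- \frac{1}{24609}\right) = - \frac{155}{49218}$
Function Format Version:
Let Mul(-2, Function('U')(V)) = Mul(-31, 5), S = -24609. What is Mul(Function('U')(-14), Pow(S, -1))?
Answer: Rational(-155, 49218) ≈ -0.0031493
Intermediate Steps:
Function('U')(V) = Rational(155, 2) (Function('U')(V) = Mul(Rational(-1, 2), Mul(-31, 5)) = Mul(Rational(-1, 2), -155) = Rational(155, 2))
Mul(Function('U')(-14), Pow(S, -1)) = Mul(Rational(155, 2), Pow(-24609, -1)) = Mul(Rational(155, 2), Rational(-1, 24609)) = Rational(-155, 49218)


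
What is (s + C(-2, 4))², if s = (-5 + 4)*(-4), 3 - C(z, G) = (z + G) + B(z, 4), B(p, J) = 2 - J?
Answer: 49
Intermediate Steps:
C(z, G) = 5 - G - z (C(z, G) = 3 - ((z + G) + (2 - 1*4)) = 3 - ((G + z) + (2 - 4)) = 3 - ((G + z) - 2) = 3 - (-2 + G + z) = 3 + (2 - G - z) = 5 - G - z)
s = 4 (s = -1*(-4) = 4)
(s + C(-2, 4))² = (4 + (5 - 1*4 - 1*(-2)))² = (4 + (5 - 4 + 2))² = (4 + 3)² = 7² = 49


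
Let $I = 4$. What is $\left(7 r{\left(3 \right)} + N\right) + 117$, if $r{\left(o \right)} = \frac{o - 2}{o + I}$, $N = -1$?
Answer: $117$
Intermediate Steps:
$r{\left(o \right)} = \frac{-2 + o}{4 + o}$ ($r{\left(o \right)} = \frac{o - 2}{o + 4} = \frac{-2 + o}{4 + o}$)
$\left(7 r{\left(3 \right)} + N\right) + 117 = \left(7 \frac{-2 + 3}{4 + 3} - 1\right) + 117 = \left(7 \cdot \frac{1}{7} \cdot 1 - 1\right) + 117 = \left(7 \cdot \frac{1}{7} - 1\right) + 117 = \left(1 - 1\right) + 117 = 0 + 117 = 117$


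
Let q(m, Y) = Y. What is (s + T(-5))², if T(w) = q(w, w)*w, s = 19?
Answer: 1936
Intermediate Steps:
T(w) = w² (T(w) = w*w = w²)
(s + T(-5))² = (19 + (-5)²)² = (19 + 25)² = 44² = 1936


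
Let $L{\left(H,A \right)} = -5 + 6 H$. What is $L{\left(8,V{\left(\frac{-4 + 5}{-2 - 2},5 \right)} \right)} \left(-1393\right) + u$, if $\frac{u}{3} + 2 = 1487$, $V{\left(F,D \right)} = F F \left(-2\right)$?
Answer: $-55444$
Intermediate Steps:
$V{\left(F,D \right)} = - 2 F^{2}$ ($V{\left(F,D \right)} = F^{2} \left(-2\right) = - 2 F^{2}$)
$u = 4455$ ($u = -6 + 3 \cdot 1487 = -6 + 4461 = 4455$)
$L{\left(8,V{\left(\frac{-4 + 5}{-2 - 2},5 \right)} \right)} \left(-1393\right) + u = \left(-5 + 6 \cdot 8\right) \left(-1393\right) + 4455 = \left(-5 + 48\right) \left(-1393\right) + 4455 = 43 \left(-1393\right) + 4455 = -59899 + 4455 = -55444$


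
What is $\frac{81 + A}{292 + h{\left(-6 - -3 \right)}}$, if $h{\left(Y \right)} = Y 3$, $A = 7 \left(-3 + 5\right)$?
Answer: $\frac{95}{283} \approx 0.33569$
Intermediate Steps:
$A = 14$ ($A = 7 \cdot 2 = 14$)
$h{\left(Y \right)} = 3 Y$
$\frac{81 + A}{292 + h{\left(-6 - -3 \right)}} = \frac{81 + 14}{292 + 3 \left(-6 - -3\right)} = \frac{95}{292 + 3 \left(-6 + 3\right)} = \frac{95}{292 + 3 \left(-3\right)} = \frac{95}{292 - 9} = \frac{95}{283}$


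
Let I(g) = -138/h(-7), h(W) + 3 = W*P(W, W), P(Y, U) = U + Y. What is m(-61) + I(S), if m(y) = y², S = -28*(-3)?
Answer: 353357/95 ≈ 3719.5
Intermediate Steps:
S = 84
h(W) = -3 + 2*W² (h(W) = -3 + W*(W + W) = -3 + W*(2*W) = -3 + 2*W²)
I(g) = -138/95 (I(g) = -138/(-3 + 2*(-7)²) = -138/(-3 + 2*49) = -138/(-3 + 98) = -138/95)
m(-61) + I(S) = (-61)² - 138/95 = 3721 - 138/95 = 353357/95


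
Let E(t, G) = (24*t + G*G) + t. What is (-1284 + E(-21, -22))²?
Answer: 1755625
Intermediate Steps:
E(t, G) = G² + 25*t (E(t, G) = (24*t + G²) + t = (G² + 24*t) + t = G² + 25*t)
(-1284 + E(-21, -22))² = (-1284 + ((-22)² + 25*(-21)))² = (-1284 + (484 - 525))² = (-1284 - 41)² = (-1325)² = 1755625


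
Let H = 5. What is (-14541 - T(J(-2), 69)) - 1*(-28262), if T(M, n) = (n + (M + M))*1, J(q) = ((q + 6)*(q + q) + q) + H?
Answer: 13678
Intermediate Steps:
J(q) = 5 + q + 2*q*(6 + q) (J(q) = ((q + 6)*(q + q) + q) + 5 = ((6 + q)*(2*q) + q) + 5 = (2*q*(6 + q) + q) + 5 = (q + 2*q*(6 + q)) + 5 = 5 + q + 2*q*(6 + q))
T(M, n) = n + 2*M (T(M, n) = (n + 2*M)*1 = n + 2*M)
(-14541 - T(J(-2), 69)) - 1*(-28262) = (-14541 - (69 + 2*(5 + 2*(-2)² + 13*(-2)))) - 1*(-28262) = (-14541 - (69 + 2*(5 + 2*4 - 26))) + 28262 = (-14541 - (69 + 2*(5 + 8 - 26))) + 28262 = (-14541 - (69 + 2*(-13))) + 28262 = (-14541 - (69 - 26)) + 28262 = (-14541 - 1*43) + 28262 = (-14541 - 43) + 28262 = -14584 + 28262 = 13678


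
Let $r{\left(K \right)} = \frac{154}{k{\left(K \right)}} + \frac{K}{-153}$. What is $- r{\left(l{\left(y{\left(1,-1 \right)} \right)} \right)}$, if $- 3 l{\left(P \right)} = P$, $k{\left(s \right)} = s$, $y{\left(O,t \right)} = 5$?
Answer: $\frac{212033}{2295} \approx 92.389$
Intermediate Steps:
$l{\left(P \right)} = - \frac{P}{3}$
$r{\left(K \right)} = \frac{154}{K} - \frac{K}{153}$ ($r{\left(K \right)} = \frac{154}{K} + \frac{K}{-153} = \frac{154}{K} + K \left(- \frac{1}{153}\right) = \frac{154}{K} - \frac{K}{153}$)
$- r{\left(l{\left(y{\left(1,-1 \right)} \right)} \right)} = - (\frac{154}{\left(- \frac{1}{3}\right) 5} - \frac{\left(- \frac{1}{3}\right) 5}{153}) = - (\frac{154}{- \frac{5}{3}} - - \frac{5}{459}) = - (154 \left(- \frac{3}{5}\right) + \frac{5}{459}) = - (- \frac{462}{5} + \frac{5}{459}) = \left(-1\right) \left(- \frac{212033}{2295}\right) = \frac{212033}{2295}$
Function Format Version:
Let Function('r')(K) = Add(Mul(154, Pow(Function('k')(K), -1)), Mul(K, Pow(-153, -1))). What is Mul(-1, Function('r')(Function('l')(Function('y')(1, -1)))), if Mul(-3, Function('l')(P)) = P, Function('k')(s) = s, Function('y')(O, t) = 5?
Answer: Rational(212033, 2295) ≈ 92.389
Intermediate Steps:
Function('l')(P) = Mul(Rational(-1, 3), P)
Function('r')(K) = Add(Mul(154, Pow(K, -1)), Mul(Rational(-1, 153), K)) (Function('r')(K) = Add(Mul(154, Pow(K, -1)), Mul(K, Pow(-153, -1))) = Add(Mul(154, Pow(K, -1)), Mul(K, Rational(-1, 153))) = Add(Mul(154, Pow(K, -1)), Mul(Rational(-1, 153), K)))
Mul(-1, Function('r')(Function('l')(Function('y')(1, -1)))) = Mul(-1, Add(Mul(154, Pow(Mul(Rational(-1, 3), 5), -1)), Mul(Rational(-1, 153), Mul(Rational(-1, 3), 5)))) = Mul(-1, Add(Mul(154, Pow(Rational(-5, 3), -1)), Mul(Rational(-1, 153), Rational(-5, 3)))) = Mul(-1, Add(Mul(154, Rational(-3, 5)), Rational(5, 459))) = Mul(-1, Add(Rational(-462, 5), Rational(5, 459))) = Mul(-1, Rational(-212033, 2295)) = Rational(212033, 2295)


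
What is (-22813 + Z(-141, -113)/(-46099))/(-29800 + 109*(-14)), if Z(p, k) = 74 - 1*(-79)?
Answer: 525828320/722048637 ≈ 0.72824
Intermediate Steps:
Z(p, k) = 153 (Z(p, k) = 74 + 79 = 153)
(-22813 + Z(-141, -113)/(-46099))/(-29800 + 109*(-14)) = (-22813 + 153/(-46099))/(-29800 + 109*(-14)) = (-22813 + 153*(-1/46099))/(-29800 - 1526) = (-22813 - 153/46099)/(-31326) = -1051656640/46099*(-1/31326) = 525828320/722048637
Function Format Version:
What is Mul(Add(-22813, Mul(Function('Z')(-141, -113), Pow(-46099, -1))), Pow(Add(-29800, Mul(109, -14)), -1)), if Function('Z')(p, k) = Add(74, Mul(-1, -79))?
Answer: Rational(525828320, 722048637) ≈ 0.72824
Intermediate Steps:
Function('Z')(p, k) = 153 (Function('Z')(p, k) = Add(74, 79) = 153)
Mul(Add(-22813, Mul(Function('Z')(-141, -113), Pow(-46099, -1))), Pow(Add(-29800, Mul(109, -14)), -1)) = Mul(Add(-22813, Mul(153, Pow(-46099, -1))), Pow(Add(-29800, Mul(109, -14)), -1)) = Mul(Add(-22813, Mul(153, Rational(-1, 46099))), Pow(Add(-29800, -1526), -1)) = Mul(Add(-22813, Rational(-153, 46099)), Pow(-31326, -1)) = Mul(Rational(-1051656640, 46099), Rational(-1, 31326)) = Rational(525828320, 722048637)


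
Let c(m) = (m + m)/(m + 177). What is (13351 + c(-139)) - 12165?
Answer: 22395/19 ≈ 1178.7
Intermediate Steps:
c(m) = 2*m/(177 + m) (c(m) = (2*m)/(177 + m) = 2*m/(177 + m))
(13351 + c(-139)) - 12165 = (13351 + 2*(-139)/(177 - 139)) - 12165 = (13351 + 2*(-139)/38) - 12165 = (13351 + 2*(-139)*(1/38)) - 12165 = (13351 - 139/19) - 12165 = 253530/19 - 12165 = 22395/19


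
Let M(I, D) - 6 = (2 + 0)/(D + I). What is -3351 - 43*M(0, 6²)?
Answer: -65005/18 ≈ -3611.4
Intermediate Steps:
M(I, D) = 6 + 2/(D + I) (M(I, D) = 6 + (2 + 0)/(D + I) = 6 + 2/(D + I))
-3351 - 43*M(0, 6²) = -3351 - 86*(1 + 3*6² + 3*0)/(6² + 0) = -3351 - 86*(1 + 3*36 + 0)/(36 + 0) = -3351 - 86*(1 + 108 + 0)/36 = -3351 - 86*109/36 = -3351 - 43*109/18 = -3351 - 4687/18 = -65005/18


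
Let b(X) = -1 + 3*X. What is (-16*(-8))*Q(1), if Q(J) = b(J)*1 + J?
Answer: 384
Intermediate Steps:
Q(J) = -1 + 4*J (Q(J) = (-1 + 3*J)*1 + J = (-1 + 3*J) + J = -1 + 4*J)
(-16*(-8))*Q(1) = (-16*(-8))*(-1 + 4*1) = 128*(-1 + 4) = 128*3 = 384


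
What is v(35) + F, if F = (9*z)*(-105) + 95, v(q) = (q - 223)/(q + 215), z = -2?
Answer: 248031/125 ≈ 1984.2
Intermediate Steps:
v(q) = (-223 + q)/(215 + q)
F = 1985 (F = (9*(-2))*(-105) + 95 = -18*(-105) + 95 = 1890 + 95 = 1985)
v(35) + F = (-223 + 35)/(215 + 35) + 1985 = -188/250 + 1985 = (1/250)*(-188) + 1985 = -94/125 + 1985 = 248031/125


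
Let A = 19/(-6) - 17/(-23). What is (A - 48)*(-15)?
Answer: 34795/46 ≈ 756.41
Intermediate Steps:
A = -335/138 (A = 19*(-⅙) - 17*(-1/23) = -19/6 + 17/23 = -335/138 ≈ -2.4275)
(A - 48)*(-15) = (-335/138 - 48)*(-15) = -6959/138*(-15) = 34795/46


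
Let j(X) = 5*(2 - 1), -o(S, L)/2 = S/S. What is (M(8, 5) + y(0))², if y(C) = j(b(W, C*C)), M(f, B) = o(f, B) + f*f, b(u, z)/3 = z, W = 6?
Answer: 4489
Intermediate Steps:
o(S, L) = -2 (o(S, L) = -2*S/S = -2*1 = -2)
b(u, z) = 3*z
M(f, B) = -2 + f² (M(f, B) = -2 + f*f = -2 + f²)
j(X) = 5 (j(X) = 5*1 = 5)
y(C) = 5
(M(8, 5) + y(0))² = ((-2 + 8²) + 5)² = ((-2 + 64) + 5)² = (62 + 5)² = 67² = 4489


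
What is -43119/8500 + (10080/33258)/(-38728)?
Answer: -1157042499897/228086135500 ≈ -5.0728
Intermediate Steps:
-43119/8500 + (10080/33258)/(-38728) = -43119*1/8500 + (10080*(1/33258))*(-1/38728) = -43119/8500 + (1680/5543)*(-1/38728) = -43119/8500 - 210/26833663 = -1157042499897/228086135500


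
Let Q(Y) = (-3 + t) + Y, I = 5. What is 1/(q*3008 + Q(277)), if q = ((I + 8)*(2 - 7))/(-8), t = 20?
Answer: 1/24734 ≈ 4.0430e-5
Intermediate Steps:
q = 65/8 (q = ((5 + 8)*(2 - 7))/(-8) = (13*(-5))*(-1/8) = -65*(-1/8) = 65/8 ≈ 8.1250)
Q(Y) = 17 + Y (Q(Y) = (-3 + 20) + Y = 17 + Y)
1/(q*3008 + Q(277)) = 1/((65/8)*3008 + (17 + 277)) = 1/(24440 + 294) = 1/24734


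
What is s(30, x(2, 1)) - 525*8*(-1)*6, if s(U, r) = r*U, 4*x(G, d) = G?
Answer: 25215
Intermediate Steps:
x(G, d) = G/4
s(U, r) = U*r
s(30, x(2, 1)) - 525*8*(-1)*6 = 30*((¼)*2) - 525*8*(-1)*6 = 30*(½) - (-4200)*6 = 15 - 525*(-48) = 15 + 25200 = 25215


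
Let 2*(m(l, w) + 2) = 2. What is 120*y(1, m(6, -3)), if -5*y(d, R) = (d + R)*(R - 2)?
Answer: 0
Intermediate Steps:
m(l, w) = -1 (m(l, w) = -2 + (½)*2 = -2 + 1 = -1)
y(d, R) = -(-2 + R)*(R + d)/5 (y(d, R) = -(d + R)*(R - 2)/5 = -(R + d)*(-2 + R)/5 = -(-2 + R)*(R + d)/5)
120*y(1, m(6, -3)) = 120*(-⅕*(-1)² + (⅖)*(-1) + (⅖)*1 - ⅕*(-1)*1) = 120*(-⅕*1 - ⅖ + ⅖ + ⅕) = 120*(-⅕ - ⅖ + ⅖ + ⅕) = 120*0 = 0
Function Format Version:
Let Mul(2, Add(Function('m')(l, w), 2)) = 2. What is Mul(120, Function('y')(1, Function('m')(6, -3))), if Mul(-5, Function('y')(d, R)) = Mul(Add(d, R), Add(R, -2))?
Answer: 0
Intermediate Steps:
Function('m')(l, w) = -1 (Function('m')(l, w) = Add(-2, Mul(Rational(1, 2), 2)) = Add(-2, 1) = -1)
Function('y')(d, R) = Mul(Rational(-1, 5), Add(-2, R), Add(R, d)) (Function('y')(d, R) = Mul(Rational(-1, 5), Mul(Add(d, R), Add(R, -2))) = Mul(Rational(-1, 5), Mul(Add(R, d), Add(-2, R))) = Mul(Rational(-1, 5), Mul(Add(-2, R), Add(R, d))) = Mul(Rational(-1, 5), Add(-2, R), Add(R, d)))
Mul(120, Function('y')(1, Function('m')(6, -3))) = Mul(120, Add(Mul(Rational(-1, 5), Pow(-1, 2)), Mul(Rational(2, 5), -1), Mul(Rational(2, 5), 1), Mul(Rational(-1, 5), -1, 1))) = Mul(120, Add(Mul(Rational(-1, 5), 1), Rational(-2, 5), Rational(2, 5), Rational(1, 5))) = Mul(120, Add(Rational(-1, 5), Rational(-2, 5), Rational(2, 5), Rational(1, 5))) = Mul(120, 0) = 0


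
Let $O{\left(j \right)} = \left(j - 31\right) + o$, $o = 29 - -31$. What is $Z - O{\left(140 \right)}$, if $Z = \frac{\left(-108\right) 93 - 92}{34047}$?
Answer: $- \frac{5764079}{34047} \approx -169.3$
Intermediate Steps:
$o = 60$ ($o = 29 + 31 = 60$)
$O{\left(j \right)} = 29 + j$ ($O{\left(j \right)} = \left(j - 31\right) + 60 = \left(-31 + j\right) + 60 = 29 + j$)
$Z = - \frac{10136}{34047}$ ($Z = \left(-10044 - 92\right) \frac{1}{34047} = \left(-10136\right) \frac{1}{34047} = - \frac{10136}{34047} \approx -0.29771$)
$Z - O{\left(140 \right)} = - \frac{10136}{34047} - \left(29 + 140\right) = - \frac{10136}{34047} - 169 = - \frac{5764079}{34047}$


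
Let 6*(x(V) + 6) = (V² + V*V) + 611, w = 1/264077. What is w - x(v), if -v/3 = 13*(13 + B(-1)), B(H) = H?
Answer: -115830245965/1584462 ≈ -73104.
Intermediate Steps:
v = -468 (v = -39*(13 - 1) = -39*12 = -3*156 = -468)
w = 1/264077 ≈ 3.7868e-6
x(V) = 575/6 + V²/3 (x(V) = -6 + ((V² + V*V) + 611)/6 = -6 + ((V² + V²) + 611)/6 = -6 + (2*V² + 611)/6 = -6 + (611 + 2*V²)/6 = -6 + (611/6 + V²/3) = 575/6 + V²/3)
w - x(v) = 1/264077 - (575/6 + (⅓)*(-468)²) = 1/264077 - (575/6 + (⅓)*219024) = 1/264077 - (575/6 + 73008) = 1/264077 - 1*438623/6 = 1/264077 - 438623/6 = -115830245965/1584462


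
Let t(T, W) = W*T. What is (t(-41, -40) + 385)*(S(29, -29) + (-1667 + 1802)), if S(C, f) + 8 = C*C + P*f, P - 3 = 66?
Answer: -2091825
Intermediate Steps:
P = 69 (P = 3 + 66 = 69)
t(T, W) = T*W
S(C, f) = -8 + C**2 + 69*f (S(C, f) = -8 + (C*C + 69*f) = -8 + (C**2 + 69*f) = -8 + C**2 + 69*f)
(t(-41, -40) + 385)*(S(29, -29) + (-1667 + 1802)) = (-41*(-40) + 385)*((-8 + 29**2 + 69*(-29)) + (-1667 + 1802)) = (1640 + 385)*((-8 + 841 - 2001) + 135) = 2025*(-1168 + 135) = 2025*(-1033) = -2091825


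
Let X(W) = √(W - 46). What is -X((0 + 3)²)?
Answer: -I*√37 ≈ -6.0828*I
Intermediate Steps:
X(W) = √(-46 + W)
-X((0 + 3)²) = -√(-46 + (0 + 3)²) = -√(-46 + 3²) = -√(-46 + 9) = -√(-37) = -I*√37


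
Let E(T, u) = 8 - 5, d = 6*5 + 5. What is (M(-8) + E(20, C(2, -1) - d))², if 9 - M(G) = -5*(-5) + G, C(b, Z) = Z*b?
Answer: 25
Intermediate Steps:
d = 35 (d = 30 + 5 = 35)
E(T, u) = 3
M(G) = -16 - G (M(G) = 9 - (-5*(-5) + G) = 9 - (25 + G) = 9 + (-25 - G) = -16 - G)
(M(-8) + E(20, C(2, -1) - d))² = ((-16 - 1*(-8)) + 3)² = ((-16 + 8) + 3)² = (-8 + 3)² = (-5)² = 25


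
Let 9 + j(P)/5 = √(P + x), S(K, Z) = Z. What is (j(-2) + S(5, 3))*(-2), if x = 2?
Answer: 84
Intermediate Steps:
j(P) = -45 + 5*√(2 + P) (j(P) = -45 + 5*√(P + 2) = -45 + 5*√(2 + P))
(j(-2) + S(5, 3))*(-2) = ((-45 + 5*√(2 - 2)) + 3)*(-2) = ((-45 + 5*√0) + 3)*(-2) = ((-45 + 5*0) + 3)*(-2) = ((-45 + 0) + 3)*(-2) = (-45 + 3)*(-2) = -42*(-2) = 84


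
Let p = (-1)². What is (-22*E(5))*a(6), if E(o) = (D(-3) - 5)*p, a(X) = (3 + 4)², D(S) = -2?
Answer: 7546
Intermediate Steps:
p = 1
a(X) = 49 (a(X) = 7² = 49)
E(o) = -7 (E(o) = (-2 - 5)*1 = -7*1 = -7)
(-22*E(5))*a(6) = -22*(-7)*49 = 154*49 = 7546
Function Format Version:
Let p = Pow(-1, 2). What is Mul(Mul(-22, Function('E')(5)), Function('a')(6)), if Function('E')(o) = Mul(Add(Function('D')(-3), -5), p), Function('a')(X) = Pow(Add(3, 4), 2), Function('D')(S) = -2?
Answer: 7546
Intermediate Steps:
p = 1
Function('a')(X) = 49 (Function('a')(X) = Pow(7, 2) = 49)
Function('E')(o) = -7 (Function('E')(o) = Mul(Add(-2, -5), 1) = Mul(-7, 1) = -7)
Mul(Mul(-22, Function('E')(5)), Function('a')(6)) = Mul(Mul(-22, -7), 49) = Mul(154, 49) = 7546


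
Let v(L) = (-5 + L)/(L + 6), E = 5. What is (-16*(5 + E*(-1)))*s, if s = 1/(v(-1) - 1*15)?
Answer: 0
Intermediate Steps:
v(L) = (-5 + L)/(6 + L)
s = -5/81 (s = 1/((-5 - 1)/(6 - 1) - 1*15) = 1/(-6/5 - 15) = 1/(-81/5) = -5/81 ≈ -0.061728)
(-16*(5 + E*(-1)))*s = -16*(5 + 5*(-1))*(-5/81) = -16*(5 - 5)*(-5/81) = -16*0*(-5/81) = 0*(-5/81) = 0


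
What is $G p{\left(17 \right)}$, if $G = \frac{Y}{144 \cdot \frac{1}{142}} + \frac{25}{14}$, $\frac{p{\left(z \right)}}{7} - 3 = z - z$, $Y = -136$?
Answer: $- \frac{16673}{6} \approx -2778.8$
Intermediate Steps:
$p{\left(z \right)} = 21$ ($p{\left(z \right)} = 21 + 7 \left(z - z\right) = 21 + 7 \cdot 0 = 21 + 0 = 21$)
$G = - \frac{16673}{126}$ ($G = - \frac{136}{144 \cdot \frac{1}{142}} + \frac{25}{14} = - \frac{136}{144 \cdot \frac{1}{142}} + 25 \cdot \frac{1}{14} = - \frac{136}{\frac{72}{71}} + \frac{25}{14} = \left(-136\right) \frac{71}{72} + \frac{25}{14} = - \frac{1207}{9} + \frac{25}{14} = - \frac{16673}{126} \approx -132.33$)
$G p{\left(17 \right)} = \left(- \frac{16673}{126}\right) 21 = - \frac{16673}{6}$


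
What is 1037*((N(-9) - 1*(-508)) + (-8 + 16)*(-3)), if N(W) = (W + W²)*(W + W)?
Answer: -842044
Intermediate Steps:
N(W) = 2*W*(W + W²) (N(W) = (W + W²)*(2*W) = 2*W*(W + W²))
1037*((N(-9) - 1*(-508)) + (-8 + 16)*(-3)) = 1037*((2*(-9)²*(1 - 9) - 1*(-508)) + (-8 + 16)*(-3)) = 1037*((2*81*(-8) + 508) + 8*(-3)) = 1037*((-1296 + 508) - 24) = 1037*(-788 - 24) = 1037*(-812) = -842044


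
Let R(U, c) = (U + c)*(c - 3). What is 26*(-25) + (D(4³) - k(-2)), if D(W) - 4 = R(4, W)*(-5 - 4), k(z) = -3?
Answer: -37975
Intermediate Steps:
R(U, c) = (-3 + c)*(U + c) (R(U, c) = (U + c)*(-3 + c) = (-3 + c)*(U + c))
D(W) = 112 - 9*W - 9*W² (D(W) = 4 + (W² - 3*4 - 3*W + 4*W)*(-5 - 4) = 4 + (W² - 12 - 3*W + 4*W)*(-9) = 4 + (-12 + W + W²)*(-9) = 4 + (108 - 9*W - 9*W²) = 112 - 9*W - 9*W²)
26*(-25) + (D(4³) - k(-2)) = 26*(-25) + ((112 - 9*4³ - 9*(4³)²) - 1*(-3)) = -650 + ((112 - 9*64 - 9*64²) + 3) = -650 + ((112 - 576 - 9*4096) + 3) = -650 + ((112 - 576 - 36864) + 3) = -650 + (-37328 + 3) = -650 - 37325 = -37975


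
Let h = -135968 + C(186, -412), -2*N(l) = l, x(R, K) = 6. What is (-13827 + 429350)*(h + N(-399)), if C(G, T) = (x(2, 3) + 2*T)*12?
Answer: -120987416387/2 ≈ -6.0494e+10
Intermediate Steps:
N(l) = -l/2
C(G, T) = 72 + 24*T (C(G, T) = (6 + 2*T)*12 = 72 + 24*T)
h = -145784 (h = -135968 + (72 + 24*(-412)) = -135968 + (72 - 9888) = -135968 - 9816 = -145784)
(-13827 + 429350)*(h + N(-399)) = (-13827 + 429350)*(-145784 - ½*(-399)) = 415523*(-145784 + 399/2) = 415523*(-291169/2) = -120987416387/2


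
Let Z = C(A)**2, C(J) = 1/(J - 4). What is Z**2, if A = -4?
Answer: 1/4096 ≈ 0.00024414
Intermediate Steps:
C(J) = 1/(-4 + J)
Z = 1/64 (Z = (1/(-4 - 4))**2 = (1/(-8))**2 = (-1/8)**2 = 1/64 ≈ 0.015625)
Z**2 = (1/64)**2 = 1/4096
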